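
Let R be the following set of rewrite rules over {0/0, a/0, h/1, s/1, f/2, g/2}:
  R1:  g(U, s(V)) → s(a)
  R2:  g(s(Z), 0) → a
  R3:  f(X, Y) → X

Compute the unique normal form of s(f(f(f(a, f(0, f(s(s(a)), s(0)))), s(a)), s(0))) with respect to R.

s(a)

1. s(f(f(f(a, f(0, f(s(s(a)), s(0)))), s(a)), s(0)))  →  s(f(f(a, f(0, f(s(s(a)), s(0)))), s(a)))   [R3 at 1]
2. s(f(f(a, f(0, f(s(s(a)), s(0)))), s(a)))  →  s(f(a, f(0, f(s(s(a)), s(0)))))   [R3 at 1]
3. s(f(a, f(0, f(s(s(a)), s(0)))))  →  s(a)   [R3 at 1]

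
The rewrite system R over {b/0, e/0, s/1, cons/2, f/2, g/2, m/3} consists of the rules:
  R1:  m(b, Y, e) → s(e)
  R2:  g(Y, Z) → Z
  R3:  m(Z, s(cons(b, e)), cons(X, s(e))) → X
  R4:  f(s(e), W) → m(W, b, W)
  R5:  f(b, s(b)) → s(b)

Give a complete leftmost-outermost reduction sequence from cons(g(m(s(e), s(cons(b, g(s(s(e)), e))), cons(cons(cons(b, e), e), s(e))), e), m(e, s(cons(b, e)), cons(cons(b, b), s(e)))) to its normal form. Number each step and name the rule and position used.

cons(e, cons(b, b))

1. cons(g(m(s(e), s(cons(b, g(s(s(e)), e))), cons(cons(cons(b, e), e), s(e))), e), m(e, s(cons(b, e)), cons(cons(b, b), s(e))))  →  cons(e, m(e, s(cons(b, e)), cons(cons(b, b), s(e))))   [R2 at 1]
2. cons(e, m(e, s(cons(b, e)), cons(cons(b, b), s(e))))  →  cons(e, cons(b, b))   [R3 at 2]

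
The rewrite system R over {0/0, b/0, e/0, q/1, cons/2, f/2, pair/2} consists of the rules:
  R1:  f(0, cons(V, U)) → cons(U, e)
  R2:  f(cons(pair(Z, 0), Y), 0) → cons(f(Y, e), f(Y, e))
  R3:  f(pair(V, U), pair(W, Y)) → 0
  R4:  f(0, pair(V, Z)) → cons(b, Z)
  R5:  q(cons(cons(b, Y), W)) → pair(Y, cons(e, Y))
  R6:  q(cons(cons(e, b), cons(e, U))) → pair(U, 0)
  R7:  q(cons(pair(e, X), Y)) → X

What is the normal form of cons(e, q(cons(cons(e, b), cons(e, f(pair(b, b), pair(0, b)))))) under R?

cons(e, pair(0, 0))

1. cons(e, q(cons(cons(e, b), cons(e, f(pair(b, b), pair(0, b))))))  →  cons(e, pair(f(pair(b, b), pair(0, b)), 0))   [R6 at 2]
2. cons(e, pair(f(pair(b, b), pair(0, b)), 0))  →  cons(e, pair(0, 0))   [R3 at 2.1]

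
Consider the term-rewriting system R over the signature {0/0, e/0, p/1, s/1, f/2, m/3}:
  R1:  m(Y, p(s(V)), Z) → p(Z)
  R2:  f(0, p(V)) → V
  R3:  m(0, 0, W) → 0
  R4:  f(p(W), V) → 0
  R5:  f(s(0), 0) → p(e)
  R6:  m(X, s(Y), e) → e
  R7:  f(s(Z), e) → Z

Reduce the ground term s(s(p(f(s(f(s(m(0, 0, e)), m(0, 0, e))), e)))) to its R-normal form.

s(s(p(p(e))))

1. s(s(p(f(s(f(s(m(0, 0, e)), m(0, 0, e))), e))))  →  s(s(p(f(s(m(0, 0, e)), m(0, 0, e)))))   [R7 at 1.1.1]
2. s(s(p(f(s(m(0, 0, e)), m(0, 0, e)))))  →  s(s(p(f(s(0), m(0, 0, e)))))   [R3 at 1.1.1.1.1]
3. s(s(p(f(s(0), m(0, 0, e)))))  →  s(s(p(f(s(0), 0))))   [R3 at 1.1.1.2]
4. s(s(p(f(s(0), 0))))  →  s(s(p(p(e))))   [R5 at 1.1.1]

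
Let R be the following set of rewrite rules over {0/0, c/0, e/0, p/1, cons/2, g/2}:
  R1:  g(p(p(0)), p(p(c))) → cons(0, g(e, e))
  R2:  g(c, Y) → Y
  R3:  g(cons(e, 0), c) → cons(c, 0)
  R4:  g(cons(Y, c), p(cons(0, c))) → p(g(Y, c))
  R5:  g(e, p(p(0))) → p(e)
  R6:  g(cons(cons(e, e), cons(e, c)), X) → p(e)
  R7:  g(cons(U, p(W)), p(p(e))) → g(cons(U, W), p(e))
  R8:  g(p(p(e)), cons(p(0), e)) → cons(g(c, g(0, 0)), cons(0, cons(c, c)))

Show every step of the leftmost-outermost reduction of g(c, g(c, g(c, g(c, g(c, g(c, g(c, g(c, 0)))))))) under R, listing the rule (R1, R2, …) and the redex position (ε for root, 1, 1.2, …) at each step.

1. g(c, g(c, g(c, g(c, g(c, g(c, g(c, g(c, 0))))))))  →  g(c, g(c, g(c, g(c, g(c, g(c, g(c, 0)))))))   [R2 at ε]
2. g(c, g(c, g(c, g(c, g(c, g(c, g(c, 0)))))))  →  g(c, g(c, g(c, g(c, g(c, g(c, 0))))))   [R2 at ε]
3. g(c, g(c, g(c, g(c, g(c, g(c, 0))))))  →  g(c, g(c, g(c, g(c, g(c, 0)))))   [R2 at ε]
4. g(c, g(c, g(c, g(c, g(c, 0)))))  →  g(c, g(c, g(c, g(c, 0))))   [R2 at ε]
5. g(c, g(c, g(c, g(c, 0))))  →  g(c, g(c, g(c, 0)))   [R2 at ε]
6. g(c, g(c, g(c, 0)))  →  g(c, g(c, 0))   [R2 at ε]
7. g(c, g(c, 0))  →  g(c, 0)   [R2 at ε]
8. g(c, 0)  →  0   [R2 at ε]

0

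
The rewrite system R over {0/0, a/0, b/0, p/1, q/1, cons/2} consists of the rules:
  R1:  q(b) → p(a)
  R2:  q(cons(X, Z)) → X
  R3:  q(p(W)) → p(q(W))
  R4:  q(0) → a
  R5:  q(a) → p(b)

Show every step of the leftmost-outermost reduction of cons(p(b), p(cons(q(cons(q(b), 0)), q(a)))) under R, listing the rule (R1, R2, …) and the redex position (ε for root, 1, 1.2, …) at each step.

cons(p(b), p(cons(p(a), p(b))))

1. cons(p(b), p(cons(q(cons(q(b), 0)), q(a))))  →  cons(p(b), p(cons(q(b), q(a))))   [R2 at 2.1.1]
2. cons(p(b), p(cons(q(b), q(a))))  →  cons(p(b), p(cons(p(a), q(a))))   [R1 at 2.1.1]
3. cons(p(b), p(cons(p(a), q(a))))  →  cons(p(b), p(cons(p(a), p(b))))   [R5 at 2.1.2]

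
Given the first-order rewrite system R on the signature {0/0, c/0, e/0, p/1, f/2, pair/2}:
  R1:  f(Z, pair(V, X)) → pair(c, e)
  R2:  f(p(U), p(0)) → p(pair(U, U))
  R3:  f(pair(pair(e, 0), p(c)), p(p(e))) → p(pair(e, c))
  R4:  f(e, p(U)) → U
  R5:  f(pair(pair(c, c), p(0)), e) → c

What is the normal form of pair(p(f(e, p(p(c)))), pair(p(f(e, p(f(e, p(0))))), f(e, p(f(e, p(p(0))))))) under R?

1. pair(p(f(e, p(p(c)))), pair(p(f(e, p(f(e, p(0))))), f(e, p(f(e, p(p(0)))))))  →  pair(p(p(c)), pair(p(f(e, p(f(e, p(0))))), f(e, p(f(e, p(p(0)))))))   [R4 at 1.1]
2. pair(p(p(c)), pair(p(f(e, p(f(e, p(0))))), f(e, p(f(e, p(p(0)))))))  →  pair(p(p(c)), pair(p(f(e, p(0))), f(e, p(f(e, p(p(0)))))))   [R4 at 2.1.1]
3. pair(p(p(c)), pair(p(f(e, p(0))), f(e, p(f(e, p(p(0)))))))  →  pair(p(p(c)), pair(p(0), f(e, p(f(e, p(p(0)))))))   [R4 at 2.1.1]
4. pair(p(p(c)), pair(p(0), f(e, p(f(e, p(p(0)))))))  →  pair(p(p(c)), pair(p(0), f(e, p(p(0)))))   [R4 at 2.2]
5. pair(p(p(c)), pair(p(0), f(e, p(p(0)))))  →  pair(p(p(c)), pair(p(0), p(0)))   [R4 at 2.2]

pair(p(p(c)), pair(p(0), p(0)))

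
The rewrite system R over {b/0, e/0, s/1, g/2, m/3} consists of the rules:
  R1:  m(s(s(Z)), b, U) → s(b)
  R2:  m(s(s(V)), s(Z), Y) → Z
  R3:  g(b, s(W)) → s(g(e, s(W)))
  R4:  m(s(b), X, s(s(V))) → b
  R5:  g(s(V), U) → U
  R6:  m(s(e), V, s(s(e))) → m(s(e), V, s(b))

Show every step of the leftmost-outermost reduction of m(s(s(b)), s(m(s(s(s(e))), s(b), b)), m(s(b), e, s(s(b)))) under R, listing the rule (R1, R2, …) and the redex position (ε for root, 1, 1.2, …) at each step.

b

1. m(s(s(b)), s(m(s(s(s(e))), s(b), b)), m(s(b), e, s(s(b))))  →  m(s(s(s(e))), s(b), b)   [R2 at ε]
2. m(s(s(s(e))), s(b), b)  →  b   [R2 at ε]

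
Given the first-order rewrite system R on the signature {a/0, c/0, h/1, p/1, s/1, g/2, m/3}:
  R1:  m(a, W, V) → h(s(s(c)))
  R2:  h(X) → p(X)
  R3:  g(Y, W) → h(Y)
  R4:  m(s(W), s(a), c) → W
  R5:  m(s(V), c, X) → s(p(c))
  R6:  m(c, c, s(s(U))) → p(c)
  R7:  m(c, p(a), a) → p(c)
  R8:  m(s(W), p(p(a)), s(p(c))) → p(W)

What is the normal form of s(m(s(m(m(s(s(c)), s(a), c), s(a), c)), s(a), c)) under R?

1. s(m(s(m(m(s(s(c)), s(a), c), s(a), c)), s(a), c))  →  s(m(m(s(s(c)), s(a), c), s(a), c))   [R4 at 1]
2. s(m(m(s(s(c)), s(a), c), s(a), c))  →  s(m(s(c), s(a), c))   [R4 at 1.1]
3. s(m(s(c), s(a), c))  →  s(c)   [R4 at 1]

s(c)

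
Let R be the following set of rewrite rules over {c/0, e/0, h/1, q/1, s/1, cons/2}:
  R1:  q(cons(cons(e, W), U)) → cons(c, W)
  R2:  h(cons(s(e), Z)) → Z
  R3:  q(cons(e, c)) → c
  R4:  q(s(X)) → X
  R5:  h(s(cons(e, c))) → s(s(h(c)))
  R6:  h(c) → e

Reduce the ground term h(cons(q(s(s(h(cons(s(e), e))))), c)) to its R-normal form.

1. h(cons(q(s(s(h(cons(s(e), e))))), c))  →  h(cons(s(h(cons(s(e), e))), c))   [R4 at 1.1]
2. h(cons(s(h(cons(s(e), e))), c))  →  h(cons(s(e), c))   [R2 at 1.1.1]
3. h(cons(s(e), c))  →  c   [R2 at ε]

c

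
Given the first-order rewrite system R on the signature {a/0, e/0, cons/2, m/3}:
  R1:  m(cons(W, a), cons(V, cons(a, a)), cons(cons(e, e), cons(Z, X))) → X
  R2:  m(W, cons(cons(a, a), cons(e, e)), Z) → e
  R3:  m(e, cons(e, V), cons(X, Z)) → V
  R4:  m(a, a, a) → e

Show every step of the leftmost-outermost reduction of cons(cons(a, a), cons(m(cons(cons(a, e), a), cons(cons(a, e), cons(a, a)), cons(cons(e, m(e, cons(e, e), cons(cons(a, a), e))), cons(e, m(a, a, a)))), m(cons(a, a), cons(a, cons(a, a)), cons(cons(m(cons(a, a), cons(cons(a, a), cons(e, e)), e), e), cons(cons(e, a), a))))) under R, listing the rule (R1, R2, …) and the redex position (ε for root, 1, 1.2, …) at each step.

cons(cons(a, a), cons(e, a))

1. cons(cons(a, a), cons(m(cons(cons(a, e), a), cons(cons(a, e), cons(a, a)), cons(cons(e, m(e, cons(e, e), cons(cons(a, a), e))), cons(e, m(a, a, a)))), m(cons(a, a), cons(a, cons(a, a)), cons(cons(m(cons(a, a), cons(cons(a, a), cons(e, e)), e), e), cons(cons(e, a), a)))))  →  cons(cons(a, a), cons(m(cons(cons(a, e), a), cons(cons(a, e), cons(a, a)), cons(cons(e, e), cons(e, m(a, a, a)))), m(cons(a, a), cons(a, cons(a, a)), cons(cons(m(cons(a, a), cons(cons(a, a), cons(e, e)), e), e), cons(cons(e, a), a)))))   [R3 at 2.1.3.1.2]
2. cons(cons(a, a), cons(m(cons(cons(a, e), a), cons(cons(a, e), cons(a, a)), cons(cons(e, e), cons(e, m(a, a, a)))), m(cons(a, a), cons(a, cons(a, a)), cons(cons(m(cons(a, a), cons(cons(a, a), cons(e, e)), e), e), cons(cons(e, a), a)))))  →  cons(cons(a, a), cons(m(a, a, a), m(cons(a, a), cons(a, cons(a, a)), cons(cons(m(cons(a, a), cons(cons(a, a), cons(e, e)), e), e), cons(cons(e, a), a)))))   [R1 at 2.1]
3. cons(cons(a, a), cons(m(a, a, a), m(cons(a, a), cons(a, cons(a, a)), cons(cons(m(cons(a, a), cons(cons(a, a), cons(e, e)), e), e), cons(cons(e, a), a)))))  →  cons(cons(a, a), cons(e, m(cons(a, a), cons(a, cons(a, a)), cons(cons(m(cons(a, a), cons(cons(a, a), cons(e, e)), e), e), cons(cons(e, a), a)))))   [R4 at 2.1]
4. cons(cons(a, a), cons(e, m(cons(a, a), cons(a, cons(a, a)), cons(cons(m(cons(a, a), cons(cons(a, a), cons(e, e)), e), e), cons(cons(e, a), a)))))  →  cons(cons(a, a), cons(e, m(cons(a, a), cons(a, cons(a, a)), cons(cons(e, e), cons(cons(e, a), a)))))   [R2 at 2.2.3.1.1]
5. cons(cons(a, a), cons(e, m(cons(a, a), cons(a, cons(a, a)), cons(cons(e, e), cons(cons(e, a), a)))))  →  cons(cons(a, a), cons(e, a))   [R1 at 2.2]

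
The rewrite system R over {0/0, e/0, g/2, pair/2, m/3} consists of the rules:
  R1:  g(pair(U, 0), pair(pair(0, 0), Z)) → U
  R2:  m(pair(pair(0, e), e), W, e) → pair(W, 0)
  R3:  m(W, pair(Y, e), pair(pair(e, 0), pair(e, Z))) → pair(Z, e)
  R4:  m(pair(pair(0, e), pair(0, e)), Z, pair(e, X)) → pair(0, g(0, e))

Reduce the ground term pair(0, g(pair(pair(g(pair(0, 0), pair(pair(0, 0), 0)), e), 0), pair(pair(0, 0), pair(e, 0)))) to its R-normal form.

1. pair(0, g(pair(pair(g(pair(0, 0), pair(pair(0, 0), 0)), e), 0), pair(pair(0, 0), pair(e, 0))))  →  pair(0, pair(g(pair(0, 0), pair(pair(0, 0), 0)), e))   [R1 at 2]
2. pair(0, pair(g(pair(0, 0), pair(pair(0, 0), 0)), e))  →  pair(0, pair(0, e))   [R1 at 2.1]

pair(0, pair(0, e))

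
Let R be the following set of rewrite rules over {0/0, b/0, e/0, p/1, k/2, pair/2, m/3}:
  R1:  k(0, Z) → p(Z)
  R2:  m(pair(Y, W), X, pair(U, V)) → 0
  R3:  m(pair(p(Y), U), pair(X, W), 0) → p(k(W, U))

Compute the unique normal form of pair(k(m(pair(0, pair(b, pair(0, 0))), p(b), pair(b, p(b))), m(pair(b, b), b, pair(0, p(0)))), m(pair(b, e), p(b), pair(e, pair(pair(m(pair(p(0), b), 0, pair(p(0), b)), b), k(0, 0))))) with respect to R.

1. pair(k(m(pair(0, pair(b, pair(0, 0))), p(b), pair(b, p(b))), m(pair(b, b), b, pair(0, p(0)))), m(pair(b, e), p(b), pair(e, pair(pair(m(pair(p(0), b), 0, pair(p(0), b)), b), k(0, 0)))))  →  pair(k(0, m(pair(b, b), b, pair(0, p(0)))), m(pair(b, e), p(b), pair(e, pair(pair(m(pair(p(0), b), 0, pair(p(0), b)), b), k(0, 0)))))   [R2 at 1.1]
2. pair(k(0, m(pair(b, b), b, pair(0, p(0)))), m(pair(b, e), p(b), pair(e, pair(pair(m(pair(p(0), b), 0, pair(p(0), b)), b), k(0, 0)))))  →  pair(p(m(pair(b, b), b, pair(0, p(0)))), m(pair(b, e), p(b), pair(e, pair(pair(m(pair(p(0), b), 0, pair(p(0), b)), b), k(0, 0)))))   [R1 at 1]
3. pair(p(m(pair(b, b), b, pair(0, p(0)))), m(pair(b, e), p(b), pair(e, pair(pair(m(pair(p(0), b), 0, pair(p(0), b)), b), k(0, 0)))))  →  pair(p(0), m(pair(b, e), p(b), pair(e, pair(pair(m(pair(p(0), b), 0, pair(p(0), b)), b), k(0, 0)))))   [R2 at 1.1]
4. pair(p(0), m(pair(b, e), p(b), pair(e, pair(pair(m(pair(p(0), b), 0, pair(p(0), b)), b), k(0, 0)))))  →  pair(p(0), 0)   [R2 at 2]

pair(p(0), 0)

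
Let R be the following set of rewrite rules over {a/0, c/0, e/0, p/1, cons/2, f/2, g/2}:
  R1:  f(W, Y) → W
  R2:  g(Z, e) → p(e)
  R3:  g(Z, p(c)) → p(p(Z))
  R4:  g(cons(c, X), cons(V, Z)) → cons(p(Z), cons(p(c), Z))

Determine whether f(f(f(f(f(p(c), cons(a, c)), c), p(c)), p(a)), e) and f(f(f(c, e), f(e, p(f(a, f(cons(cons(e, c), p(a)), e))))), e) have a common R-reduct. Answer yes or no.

Reduce t₁ = f(f(f(f(f(p(c), cons(a, c)), c), p(c)), p(a)), e):
1. f(f(f(f(f(p(c), cons(a, c)), c), p(c)), p(a)), e)  →  f(f(f(f(p(c), cons(a, c)), c), p(c)), p(a))   [R1 at ε]
2. f(f(f(f(p(c), cons(a, c)), c), p(c)), p(a))  →  f(f(f(p(c), cons(a, c)), c), p(c))   [R1 at ε]
3. f(f(f(p(c), cons(a, c)), c), p(c))  →  f(f(p(c), cons(a, c)), c)   [R1 at ε]
4. f(f(p(c), cons(a, c)), c)  →  f(p(c), cons(a, c))   [R1 at ε]
5. f(p(c), cons(a, c))  →  p(c)   [R1 at ε]

Reduce t₂ = f(f(f(c, e), f(e, p(f(a, f(cons(cons(e, c), p(a)), e))))), e):
1. f(f(f(c, e), f(e, p(f(a, f(cons(cons(e, c), p(a)), e))))), e)  →  f(f(c, e), f(e, p(f(a, f(cons(cons(e, c), p(a)), e)))))   [R1 at ε]
2. f(f(c, e), f(e, p(f(a, f(cons(cons(e, c), p(a)), e)))))  →  f(c, e)   [R1 at ε]
3. f(c, e)  →  c   [R1 at ε]

no — NF(t₁) = p(c), NF(t₂) = c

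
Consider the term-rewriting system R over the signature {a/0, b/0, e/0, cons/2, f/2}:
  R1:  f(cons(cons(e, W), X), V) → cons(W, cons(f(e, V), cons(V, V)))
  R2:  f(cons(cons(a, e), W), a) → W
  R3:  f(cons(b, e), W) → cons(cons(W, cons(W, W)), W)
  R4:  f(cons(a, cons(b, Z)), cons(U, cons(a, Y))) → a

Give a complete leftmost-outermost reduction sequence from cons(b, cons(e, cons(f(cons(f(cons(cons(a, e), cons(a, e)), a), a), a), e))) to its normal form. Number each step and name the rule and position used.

1. cons(b, cons(e, cons(f(cons(f(cons(cons(a, e), cons(a, e)), a), a), a), e)))  →  cons(b, cons(e, cons(f(cons(cons(a, e), a), a), e)))   [R2 at 2.2.1.1.1]
2. cons(b, cons(e, cons(f(cons(cons(a, e), a), a), e)))  →  cons(b, cons(e, cons(a, e)))   [R2 at 2.2.1]

cons(b, cons(e, cons(a, e)))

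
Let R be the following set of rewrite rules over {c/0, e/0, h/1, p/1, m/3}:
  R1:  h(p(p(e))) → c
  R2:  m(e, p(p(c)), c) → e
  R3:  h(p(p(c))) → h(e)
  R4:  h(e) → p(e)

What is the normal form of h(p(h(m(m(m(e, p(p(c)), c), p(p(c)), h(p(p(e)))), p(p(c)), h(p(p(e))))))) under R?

c

1. h(p(h(m(m(m(e, p(p(c)), c), p(p(c)), h(p(p(e)))), p(p(c)), h(p(p(e)))))))  →  h(p(h(m(m(e, p(p(c)), h(p(p(e)))), p(p(c)), h(p(p(e)))))))   [R2 at 1.1.1.1.1]
2. h(p(h(m(m(e, p(p(c)), h(p(p(e)))), p(p(c)), h(p(p(e)))))))  →  h(p(h(m(m(e, p(p(c)), c), p(p(c)), h(p(p(e)))))))   [R1 at 1.1.1.1.3]
3. h(p(h(m(m(e, p(p(c)), c), p(p(c)), h(p(p(e)))))))  →  h(p(h(m(e, p(p(c)), h(p(p(e)))))))   [R2 at 1.1.1.1]
4. h(p(h(m(e, p(p(c)), h(p(p(e)))))))  →  h(p(h(m(e, p(p(c)), c))))   [R1 at 1.1.1.3]
5. h(p(h(m(e, p(p(c)), c))))  →  h(p(h(e)))   [R2 at 1.1.1]
6. h(p(h(e)))  →  h(p(p(e)))   [R4 at 1.1]
7. h(p(p(e)))  →  c   [R1 at ε]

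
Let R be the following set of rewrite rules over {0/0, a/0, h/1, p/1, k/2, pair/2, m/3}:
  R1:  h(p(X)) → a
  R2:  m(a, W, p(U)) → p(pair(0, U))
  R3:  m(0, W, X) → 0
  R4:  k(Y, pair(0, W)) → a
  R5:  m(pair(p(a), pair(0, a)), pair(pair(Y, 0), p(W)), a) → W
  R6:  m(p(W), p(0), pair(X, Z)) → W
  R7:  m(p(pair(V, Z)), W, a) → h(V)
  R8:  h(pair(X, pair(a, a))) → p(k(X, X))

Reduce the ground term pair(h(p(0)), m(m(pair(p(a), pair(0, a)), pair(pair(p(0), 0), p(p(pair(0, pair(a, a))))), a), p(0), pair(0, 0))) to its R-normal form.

pair(a, pair(0, pair(a, a)))

1. pair(h(p(0)), m(m(pair(p(a), pair(0, a)), pair(pair(p(0), 0), p(p(pair(0, pair(a, a))))), a), p(0), pair(0, 0)))  →  pair(a, m(m(pair(p(a), pair(0, a)), pair(pair(p(0), 0), p(p(pair(0, pair(a, a))))), a), p(0), pair(0, 0)))   [R1 at 1]
2. pair(a, m(m(pair(p(a), pair(0, a)), pair(pair(p(0), 0), p(p(pair(0, pair(a, a))))), a), p(0), pair(0, 0)))  →  pair(a, m(p(pair(0, pair(a, a))), p(0), pair(0, 0)))   [R5 at 2.1]
3. pair(a, m(p(pair(0, pair(a, a))), p(0), pair(0, 0)))  →  pair(a, pair(0, pair(a, a)))   [R6 at 2]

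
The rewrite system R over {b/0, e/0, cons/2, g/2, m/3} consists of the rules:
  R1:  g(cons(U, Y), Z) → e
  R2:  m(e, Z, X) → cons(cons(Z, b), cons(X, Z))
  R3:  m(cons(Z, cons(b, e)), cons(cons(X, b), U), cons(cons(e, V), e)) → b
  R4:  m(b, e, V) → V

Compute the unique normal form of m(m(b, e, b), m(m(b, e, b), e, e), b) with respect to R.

b

1. m(m(b, e, b), m(m(b, e, b), e, e), b)  →  m(b, m(m(b, e, b), e, e), b)   [R4 at 1]
2. m(b, m(m(b, e, b), e, e), b)  →  m(b, m(b, e, e), b)   [R4 at 2.1]
3. m(b, m(b, e, e), b)  →  m(b, e, b)   [R4 at 2]
4. m(b, e, b)  →  b   [R4 at ε]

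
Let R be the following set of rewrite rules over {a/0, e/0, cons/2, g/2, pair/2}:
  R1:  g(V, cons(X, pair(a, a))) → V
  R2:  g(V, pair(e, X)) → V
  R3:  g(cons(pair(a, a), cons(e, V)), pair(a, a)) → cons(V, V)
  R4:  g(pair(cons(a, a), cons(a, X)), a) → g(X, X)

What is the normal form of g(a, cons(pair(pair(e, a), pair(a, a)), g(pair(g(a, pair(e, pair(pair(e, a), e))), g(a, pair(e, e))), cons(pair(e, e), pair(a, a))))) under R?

1. g(a, cons(pair(pair(e, a), pair(a, a)), g(pair(g(a, pair(e, pair(pair(e, a), e))), g(a, pair(e, e))), cons(pair(e, e), pair(a, a)))))  →  g(a, cons(pair(pair(e, a), pair(a, a)), pair(g(a, pair(e, pair(pair(e, a), e))), g(a, pair(e, e)))))   [R1 at 2.2]
2. g(a, cons(pair(pair(e, a), pair(a, a)), pair(g(a, pair(e, pair(pair(e, a), e))), g(a, pair(e, e)))))  →  g(a, cons(pair(pair(e, a), pair(a, a)), pair(a, g(a, pair(e, e)))))   [R2 at 2.2.1]
3. g(a, cons(pair(pair(e, a), pair(a, a)), pair(a, g(a, pair(e, e)))))  →  g(a, cons(pair(pair(e, a), pair(a, a)), pair(a, a)))   [R2 at 2.2.2]
4. g(a, cons(pair(pair(e, a), pair(a, a)), pair(a, a)))  →  a   [R1 at ε]

a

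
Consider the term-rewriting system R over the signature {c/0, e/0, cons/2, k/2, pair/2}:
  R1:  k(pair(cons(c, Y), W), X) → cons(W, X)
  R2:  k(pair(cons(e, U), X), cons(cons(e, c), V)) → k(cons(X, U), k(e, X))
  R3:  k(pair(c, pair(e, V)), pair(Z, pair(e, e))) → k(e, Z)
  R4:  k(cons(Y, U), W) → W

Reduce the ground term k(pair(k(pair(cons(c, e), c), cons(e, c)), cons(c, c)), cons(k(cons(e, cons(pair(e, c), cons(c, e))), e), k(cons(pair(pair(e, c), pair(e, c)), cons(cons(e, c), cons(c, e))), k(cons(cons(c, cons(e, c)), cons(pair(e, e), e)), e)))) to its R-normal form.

1. k(pair(k(pair(cons(c, e), c), cons(e, c)), cons(c, c)), cons(k(cons(e, cons(pair(e, c), cons(c, e))), e), k(cons(pair(pair(e, c), pair(e, c)), cons(cons(e, c), cons(c, e))), k(cons(cons(c, cons(e, c)), cons(pair(e, e), e)), e))))  →  k(pair(cons(c, cons(e, c)), cons(c, c)), cons(k(cons(e, cons(pair(e, c), cons(c, e))), e), k(cons(pair(pair(e, c), pair(e, c)), cons(cons(e, c), cons(c, e))), k(cons(cons(c, cons(e, c)), cons(pair(e, e), e)), e))))   [R1 at 1.1]
2. k(pair(cons(c, cons(e, c)), cons(c, c)), cons(k(cons(e, cons(pair(e, c), cons(c, e))), e), k(cons(pair(pair(e, c), pair(e, c)), cons(cons(e, c), cons(c, e))), k(cons(cons(c, cons(e, c)), cons(pair(e, e), e)), e))))  →  cons(cons(c, c), cons(k(cons(e, cons(pair(e, c), cons(c, e))), e), k(cons(pair(pair(e, c), pair(e, c)), cons(cons(e, c), cons(c, e))), k(cons(cons(c, cons(e, c)), cons(pair(e, e), e)), e))))   [R1 at ε]
3. cons(cons(c, c), cons(k(cons(e, cons(pair(e, c), cons(c, e))), e), k(cons(pair(pair(e, c), pair(e, c)), cons(cons(e, c), cons(c, e))), k(cons(cons(c, cons(e, c)), cons(pair(e, e), e)), e))))  →  cons(cons(c, c), cons(e, k(cons(pair(pair(e, c), pair(e, c)), cons(cons(e, c), cons(c, e))), k(cons(cons(c, cons(e, c)), cons(pair(e, e), e)), e))))   [R4 at 2.1]
4. cons(cons(c, c), cons(e, k(cons(pair(pair(e, c), pair(e, c)), cons(cons(e, c), cons(c, e))), k(cons(cons(c, cons(e, c)), cons(pair(e, e), e)), e))))  →  cons(cons(c, c), cons(e, k(cons(cons(c, cons(e, c)), cons(pair(e, e), e)), e)))   [R4 at 2.2]
5. cons(cons(c, c), cons(e, k(cons(cons(c, cons(e, c)), cons(pair(e, e), e)), e)))  →  cons(cons(c, c), cons(e, e))   [R4 at 2.2]

cons(cons(c, c), cons(e, e))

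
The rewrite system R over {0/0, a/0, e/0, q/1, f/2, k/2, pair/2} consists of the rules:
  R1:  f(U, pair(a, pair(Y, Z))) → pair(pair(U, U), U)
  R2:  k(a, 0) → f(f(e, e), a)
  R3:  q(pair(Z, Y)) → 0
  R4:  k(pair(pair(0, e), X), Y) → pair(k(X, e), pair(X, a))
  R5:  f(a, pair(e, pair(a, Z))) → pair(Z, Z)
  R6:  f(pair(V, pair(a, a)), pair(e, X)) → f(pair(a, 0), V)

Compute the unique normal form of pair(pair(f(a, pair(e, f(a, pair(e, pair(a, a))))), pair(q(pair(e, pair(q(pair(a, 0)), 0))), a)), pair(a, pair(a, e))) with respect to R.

1. pair(pair(f(a, pair(e, f(a, pair(e, pair(a, a))))), pair(q(pair(e, pair(q(pair(a, 0)), 0))), a)), pair(a, pair(a, e)))  →  pair(pair(f(a, pair(e, pair(a, a))), pair(q(pair(e, pair(q(pair(a, 0)), 0))), a)), pair(a, pair(a, e)))   [R5 at 1.1.2.2]
2. pair(pair(f(a, pair(e, pair(a, a))), pair(q(pair(e, pair(q(pair(a, 0)), 0))), a)), pair(a, pair(a, e)))  →  pair(pair(pair(a, a), pair(q(pair(e, pair(q(pair(a, 0)), 0))), a)), pair(a, pair(a, e)))   [R5 at 1.1]
3. pair(pair(pair(a, a), pair(q(pair(e, pair(q(pair(a, 0)), 0))), a)), pair(a, pair(a, e)))  →  pair(pair(pair(a, a), pair(0, a)), pair(a, pair(a, e)))   [R3 at 1.2.1]

pair(pair(pair(a, a), pair(0, a)), pair(a, pair(a, e)))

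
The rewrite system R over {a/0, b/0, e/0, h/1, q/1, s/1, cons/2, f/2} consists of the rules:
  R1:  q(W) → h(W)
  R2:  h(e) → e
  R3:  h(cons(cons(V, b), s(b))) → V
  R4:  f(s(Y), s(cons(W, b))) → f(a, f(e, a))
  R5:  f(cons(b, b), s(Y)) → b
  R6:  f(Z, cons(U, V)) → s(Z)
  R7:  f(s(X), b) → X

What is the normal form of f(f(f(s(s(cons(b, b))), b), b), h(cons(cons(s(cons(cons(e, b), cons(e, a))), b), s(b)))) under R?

1. f(f(f(s(s(cons(b, b))), b), b), h(cons(cons(s(cons(cons(e, b), cons(e, a))), b), s(b))))  →  f(f(s(cons(b, b)), b), h(cons(cons(s(cons(cons(e, b), cons(e, a))), b), s(b))))   [R7 at 1.1]
2. f(f(s(cons(b, b)), b), h(cons(cons(s(cons(cons(e, b), cons(e, a))), b), s(b))))  →  f(cons(b, b), h(cons(cons(s(cons(cons(e, b), cons(e, a))), b), s(b))))   [R7 at 1]
3. f(cons(b, b), h(cons(cons(s(cons(cons(e, b), cons(e, a))), b), s(b))))  →  f(cons(b, b), s(cons(cons(e, b), cons(e, a))))   [R3 at 2]
4. f(cons(b, b), s(cons(cons(e, b), cons(e, a))))  →  b   [R5 at ε]

b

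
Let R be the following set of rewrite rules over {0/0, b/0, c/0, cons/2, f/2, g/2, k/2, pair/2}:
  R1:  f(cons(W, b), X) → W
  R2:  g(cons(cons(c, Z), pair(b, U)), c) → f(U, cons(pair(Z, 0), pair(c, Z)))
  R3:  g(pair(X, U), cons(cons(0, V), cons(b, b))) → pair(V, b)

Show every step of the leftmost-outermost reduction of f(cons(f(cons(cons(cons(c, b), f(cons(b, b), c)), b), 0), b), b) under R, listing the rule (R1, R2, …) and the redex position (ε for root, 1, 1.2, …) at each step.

cons(cons(c, b), b)

1. f(cons(f(cons(cons(cons(c, b), f(cons(b, b), c)), b), 0), b), b)  →  f(cons(cons(cons(c, b), f(cons(b, b), c)), b), 0)   [R1 at ε]
2. f(cons(cons(cons(c, b), f(cons(b, b), c)), b), 0)  →  cons(cons(c, b), f(cons(b, b), c))   [R1 at ε]
3. cons(cons(c, b), f(cons(b, b), c))  →  cons(cons(c, b), b)   [R1 at 2]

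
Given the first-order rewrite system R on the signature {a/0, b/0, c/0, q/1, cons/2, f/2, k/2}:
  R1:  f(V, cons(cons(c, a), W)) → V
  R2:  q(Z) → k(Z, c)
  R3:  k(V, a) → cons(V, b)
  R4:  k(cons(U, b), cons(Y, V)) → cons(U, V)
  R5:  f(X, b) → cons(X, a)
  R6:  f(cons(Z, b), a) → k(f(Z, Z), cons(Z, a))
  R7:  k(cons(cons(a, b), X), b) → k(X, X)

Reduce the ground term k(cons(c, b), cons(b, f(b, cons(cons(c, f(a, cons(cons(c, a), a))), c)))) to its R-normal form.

1. k(cons(c, b), cons(b, f(b, cons(cons(c, f(a, cons(cons(c, a), a))), c))))  →  cons(c, f(b, cons(cons(c, f(a, cons(cons(c, a), a))), c)))   [R4 at ε]
2. cons(c, f(b, cons(cons(c, f(a, cons(cons(c, a), a))), c)))  →  cons(c, f(b, cons(cons(c, a), c)))   [R1 at 2.2.1.2]
3. cons(c, f(b, cons(cons(c, a), c)))  →  cons(c, b)   [R1 at 2]

cons(c, b)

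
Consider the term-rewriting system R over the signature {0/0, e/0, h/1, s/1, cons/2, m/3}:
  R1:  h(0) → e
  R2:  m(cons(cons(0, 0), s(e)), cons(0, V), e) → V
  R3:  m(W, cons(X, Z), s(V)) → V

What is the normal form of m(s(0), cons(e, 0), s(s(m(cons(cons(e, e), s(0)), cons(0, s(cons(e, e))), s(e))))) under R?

1. m(s(0), cons(e, 0), s(s(m(cons(cons(e, e), s(0)), cons(0, s(cons(e, e))), s(e)))))  →  s(m(cons(cons(e, e), s(0)), cons(0, s(cons(e, e))), s(e)))   [R3 at ε]
2. s(m(cons(cons(e, e), s(0)), cons(0, s(cons(e, e))), s(e)))  →  s(e)   [R3 at 1]

s(e)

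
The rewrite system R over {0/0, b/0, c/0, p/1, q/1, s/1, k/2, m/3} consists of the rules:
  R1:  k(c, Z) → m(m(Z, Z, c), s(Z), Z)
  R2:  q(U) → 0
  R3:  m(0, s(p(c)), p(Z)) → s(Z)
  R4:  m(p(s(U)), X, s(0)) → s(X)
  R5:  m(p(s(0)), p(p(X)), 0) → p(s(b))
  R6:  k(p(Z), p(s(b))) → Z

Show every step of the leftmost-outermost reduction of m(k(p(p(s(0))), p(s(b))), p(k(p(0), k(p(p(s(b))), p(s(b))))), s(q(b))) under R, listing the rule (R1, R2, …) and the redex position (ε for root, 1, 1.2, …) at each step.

1. m(k(p(p(s(0))), p(s(b))), p(k(p(0), k(p(p(s(b))), p(s(b))))), s(q(b)))  →  m(p(s(0)), p(k(p(0), k(p(p(s(b))), p(s(b))))), s(q(b)))   [R6 at 1]
2. m(p(s(0)), p(k(p(0), k(p(p(s(b))), p(s(b))))), s(q(b)))  →  m(p(s(0)), p(k(p(0), p(s(b)))), s(q(b)))   [R6 at 2.1.2]
3. m(p(s(0)), p(k(p(0), p(s(b)))), s(q(b)))  →  m(p(s(0)), p(0), s(q(b)))   [R6 at 2.1]
4. m(p(s(0)), p(0), s(q(b)))  →  m(p(s(0)), p(0), s(0))   [R2 at 3.1]
5. m(p(s(0)), p(0), s(0))  →  s(p(0))   [R4 at ε]

s(p(0))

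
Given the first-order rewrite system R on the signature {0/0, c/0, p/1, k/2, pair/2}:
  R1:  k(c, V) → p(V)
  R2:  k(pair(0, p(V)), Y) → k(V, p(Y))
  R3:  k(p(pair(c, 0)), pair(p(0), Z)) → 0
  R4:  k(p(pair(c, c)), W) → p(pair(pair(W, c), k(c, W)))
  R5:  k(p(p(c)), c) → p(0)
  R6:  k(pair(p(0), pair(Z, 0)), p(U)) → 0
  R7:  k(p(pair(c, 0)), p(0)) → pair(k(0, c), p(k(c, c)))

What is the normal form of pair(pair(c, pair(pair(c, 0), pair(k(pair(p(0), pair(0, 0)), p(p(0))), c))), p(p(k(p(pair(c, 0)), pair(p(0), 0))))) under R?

1. pair(pair(c, pair(pair(c, 0), pair(k(pair(p(0), pair(0, 0)), p(p(0))), c))), p(p(k(p(pair(c, 0)), pair(p(0), 0)))))  →  pair(pair(c, pair(pair(c, 0), pair(0, c))), p(p(k(p(pair(c, 0)), pair(p(0), 0)))))   [R6 at 1.2.2.1]
2. pair(pair(c, pair(pair(c, 0), pair(0, c))), p(p(k(p(pair(c, 0)), pair(p(0), 0)))))  →  pair(pair(c, pair(pair(c, 0), pair(0, c))), p(p(0)))   [R3 at 2.1.1]

pair(pair(c, pair(pair(c, 0), pair(0, c))), p(p(0)))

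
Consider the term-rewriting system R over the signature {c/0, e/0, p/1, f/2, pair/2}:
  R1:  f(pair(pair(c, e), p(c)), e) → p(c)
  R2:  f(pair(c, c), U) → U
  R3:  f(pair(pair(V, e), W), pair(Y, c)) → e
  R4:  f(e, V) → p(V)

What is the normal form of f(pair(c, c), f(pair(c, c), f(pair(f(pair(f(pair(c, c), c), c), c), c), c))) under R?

c

1. f(pair(c, c), f(pair(c, c), f(pair(f(pair(f(pair(c, c), c), c), c), c), c)))  →  f(pair(c, c), f(pair(f(pair(f(pair(c, c), c), c), c), c), c))   [R2 at ε]
2. f(pair(c, c), f(pair(f(pair(f(pair(c, c), c), c), c), c), c))  →  f(pair(f(pair(f(pair(c, c), c), c), c), c), c)   [R2 at ε]
3. f(pair(f(pair(f(pair(c, c), c), c), c), c), c)  →  f(pair(f(pair(c, c), c), c), c)   [R2 at 1.1.1.1]
4. f(pair(f(pair(c, c), c), c), c)  →  f(pair(c, c), c)   [R2 at 1.1]
5. f(pair(c, c), c)  →  c   [R2 at ε]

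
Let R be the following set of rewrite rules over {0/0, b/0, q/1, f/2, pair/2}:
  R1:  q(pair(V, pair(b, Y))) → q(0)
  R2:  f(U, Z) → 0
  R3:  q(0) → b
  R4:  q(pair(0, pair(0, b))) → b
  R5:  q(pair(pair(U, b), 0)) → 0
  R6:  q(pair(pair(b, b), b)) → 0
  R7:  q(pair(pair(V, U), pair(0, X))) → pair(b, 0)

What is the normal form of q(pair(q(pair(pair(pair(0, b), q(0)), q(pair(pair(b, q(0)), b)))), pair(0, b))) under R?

b

1. q(pair(q(pair(pair(pair(0, b), q(0)), q(pair(pair(b, q(0)), b)))), pair(0, b)))  →  q(pair(q(pair(pair(pair(0, b), b), q(pair(pair(b, q(0)), b)))), pair(0, b)))   [R3 at 1.1.1.1.2]
2. q(pair(q(pair(pair(pair(0, b), b), q(pair(pair(b, q(0)), b)))), pair(0, b)))  →  q(pair(q(pair(pair(pair(0, b), b), q(pair(pair(b, b), b)))), pair(0, b)))   [R3 at 1.1.1.2.1.1.2]
3. q(pair(q(pair(pair(pair(0, b), b), q(pair(pair(b, b), b)))), pair(0, b)))  →  q(pair(q(pair(pair(pair(0, b), b), 0)), pair(0, b)))   [R6 at 1.1.1.2]
4. q(pair(q(pair(pair(pair(0, b), b), 0)), pair(0, b)))  →  q(pair(0, pair(0, b)))   [R5 at 1.1]
5. q(pair(0, pair(0, b)))  →  b   [R4 at ε]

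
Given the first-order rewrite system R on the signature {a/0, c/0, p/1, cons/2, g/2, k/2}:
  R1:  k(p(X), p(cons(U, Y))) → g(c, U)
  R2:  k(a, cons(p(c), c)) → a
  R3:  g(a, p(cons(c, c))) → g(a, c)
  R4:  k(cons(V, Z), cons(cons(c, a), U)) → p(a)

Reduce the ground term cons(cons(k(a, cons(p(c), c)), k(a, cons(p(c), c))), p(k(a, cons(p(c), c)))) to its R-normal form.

1. cons(cons(k(a, cons(p(c), c)), k(a, cons(p(c), c))), p(k(a, cons(p(c), c))))  →  cons(cons(a, k(a, cons(p(c), c))), p(k(a, cons(p(c), c))))   [R2 at 1.1]
2. cons(cons(a, k(a, cons(p(c), c))), p(k(a, cons(p(c), c))))  →  cons(cons(a, a), p(k(a, cons(p(c), c))))   [R2 at 1.2]
3. cons(cons(a, a), p(k(a, cons(p(c), c))))  →  cons(cons(a, a), p(a))   [R2 at 2.1]

cons(cons(a, a), p(a))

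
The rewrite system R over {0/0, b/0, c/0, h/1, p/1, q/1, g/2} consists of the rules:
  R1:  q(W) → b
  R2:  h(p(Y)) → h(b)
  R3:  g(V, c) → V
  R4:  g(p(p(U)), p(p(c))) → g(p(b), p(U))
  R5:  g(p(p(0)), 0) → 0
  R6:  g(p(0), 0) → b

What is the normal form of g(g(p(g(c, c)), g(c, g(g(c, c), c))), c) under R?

1. g(g(p(g(c, c)), g(c, g(g(c, c), c))), c)  →  g(p(g(c, c)), g(c, g(g(c, c), c)))   [R3 at ε]
2. g(p(g(c, c)), g(c, g(g(c, c), c)))  →  g(p(c), g(c, g(g(c, c), c)))   [R3 at 1.1]
3. g(p(c), g(c, g(g(c, c), c)))  →  g(p(c), g(c, g(c, c)))   [R3 at 2.2]
4. g(p(c), g(c, g(c, c)))  →  g(p(c), g(c, c))   [R3 at 2.2]
5. g(p(c), g(c, c))  →  g(p(c), c)   [R3 at 2]
6. g(p(c), c)  →  p(c)   [R3 at ε]

p(c)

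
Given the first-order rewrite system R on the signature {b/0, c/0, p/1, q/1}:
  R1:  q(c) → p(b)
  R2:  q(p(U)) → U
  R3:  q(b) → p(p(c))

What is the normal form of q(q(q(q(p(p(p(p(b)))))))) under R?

1. q(q(q(q(p(p(p(p(b))))))))  →  q(q(q(p(p(p(b))))))   [R2 at 1.1.1]
2. q(q(q(p(p(p(b))))))  →  q(q(p(p(b))))   [R2 at 1.1]
3. q(q(p(p(b))))  →  q(p(b))   [R2 at 1]
4. q(p(b))  →  b   [R2 at ε]

b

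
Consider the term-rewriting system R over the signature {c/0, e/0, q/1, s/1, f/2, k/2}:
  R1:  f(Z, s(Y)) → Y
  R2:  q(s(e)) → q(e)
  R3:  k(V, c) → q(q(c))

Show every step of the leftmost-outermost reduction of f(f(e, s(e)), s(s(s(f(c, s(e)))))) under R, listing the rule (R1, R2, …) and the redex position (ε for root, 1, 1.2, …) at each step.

s(s(e))

1. f(f(e, s(e)), s(s(s(f(c, s(e))))))  →  s(s(f(c, s(e))))   [R1 at ε]
2. s(s(f(c, s(e))))  →  s(s(e))   [R1 at 1.1]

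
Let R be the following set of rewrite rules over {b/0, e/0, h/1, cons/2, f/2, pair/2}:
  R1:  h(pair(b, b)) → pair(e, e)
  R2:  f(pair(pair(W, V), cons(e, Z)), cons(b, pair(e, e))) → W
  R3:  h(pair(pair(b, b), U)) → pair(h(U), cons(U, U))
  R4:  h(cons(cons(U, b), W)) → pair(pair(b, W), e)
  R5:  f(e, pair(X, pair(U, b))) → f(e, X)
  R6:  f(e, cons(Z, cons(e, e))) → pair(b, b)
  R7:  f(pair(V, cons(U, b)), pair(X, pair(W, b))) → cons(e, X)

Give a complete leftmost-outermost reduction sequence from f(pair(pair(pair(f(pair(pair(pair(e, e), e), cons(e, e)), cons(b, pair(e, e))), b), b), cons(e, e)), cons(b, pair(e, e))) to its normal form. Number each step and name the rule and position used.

1. f(pair(pair(pair(f(pair(pair(pair(e, e), e), cons(e, e)), cons(b, pair(e, e))), b), b), cons(e, e)), cons(b, pair(e, e)))  →  pair(f(pair(pair(pair(e, e), e), cons(e, e)), cons(b, pair(e, e))), b)   [R2 at ε]
2. pair(f(pair(pair(pair(e, e), e), cons(e, e)), cons(b, pair(e, e))), b)  →  pair(pair(e, e), b)   [R2 at 1]

pair(pair(e, e), b)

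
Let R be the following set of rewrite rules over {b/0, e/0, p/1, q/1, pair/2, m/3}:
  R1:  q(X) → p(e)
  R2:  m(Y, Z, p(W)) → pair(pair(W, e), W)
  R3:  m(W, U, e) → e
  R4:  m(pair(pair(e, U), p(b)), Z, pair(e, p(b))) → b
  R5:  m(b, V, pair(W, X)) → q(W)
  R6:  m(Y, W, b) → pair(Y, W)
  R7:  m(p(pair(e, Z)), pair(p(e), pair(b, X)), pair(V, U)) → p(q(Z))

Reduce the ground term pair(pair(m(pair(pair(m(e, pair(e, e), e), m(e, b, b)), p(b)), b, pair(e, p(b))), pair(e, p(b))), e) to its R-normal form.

pair(pair(b, pair(e, p(b))), e)

1. pair(pair(m(pair(pair(m(e, pair(e, e), e), m(e, b, b)), p(b)), b, pair(e, p(b))), pair(e, p(b))), e)  →  pair(pair(m(pair(pair(e, m(e, b, b)), p(b)), b, pair(e, p(b))), pair(e, p(b))), e)   [R3 at 1.1.1.1.1]
2. pair(pair(m(pair(pair(e, m(e, b, b)), p(b)), b, pair(e, p(b))), pair(e, p(b))), e)  →  pair(pair(b, pair(e, p(b))), e)   [R4 at 1.1]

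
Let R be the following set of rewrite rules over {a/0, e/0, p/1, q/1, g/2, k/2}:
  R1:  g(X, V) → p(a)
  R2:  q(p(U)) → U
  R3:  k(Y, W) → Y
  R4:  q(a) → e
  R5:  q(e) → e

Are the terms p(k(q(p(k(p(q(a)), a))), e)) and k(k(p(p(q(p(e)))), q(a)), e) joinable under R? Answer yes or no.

yes — NF(t₁) = p(p(e)), NF(t₂) = p(p(e))

Reduce t₁ = p(k(q(p(k(p(q(a)), a))), e)):
1. p(k(q(p(k(p(q(a)), a))), e))  →  p(q(p(k(p(q(a)), a))))   [R3 at 1]
2. p(q(p(k(p(q(a)), a))))  →  p(k(p(q(a)), a))   [R2 at 1]
3. p(k(p(q(a)), a))  →  p(p(q(a)))   [R3 at 1]
4. p(p(q(a)))  →  p(p(e))   [R4 at 1.1]

Reduce t₂ = k(k(p(p(q(p(e)))), q(a)), e):
1. k(k(p(p(q(p(e)))), q(a)), e)  →  k(p(p(q(p(e)))), q(a))   [R3 at ε]
2. k(p(p(q(p(e)))), q(a))  →  p(p(q(p(e))))   [R3 at ε]
3. p(p(q(p(e))))  →  p(p(e))   [R2 at 1.1]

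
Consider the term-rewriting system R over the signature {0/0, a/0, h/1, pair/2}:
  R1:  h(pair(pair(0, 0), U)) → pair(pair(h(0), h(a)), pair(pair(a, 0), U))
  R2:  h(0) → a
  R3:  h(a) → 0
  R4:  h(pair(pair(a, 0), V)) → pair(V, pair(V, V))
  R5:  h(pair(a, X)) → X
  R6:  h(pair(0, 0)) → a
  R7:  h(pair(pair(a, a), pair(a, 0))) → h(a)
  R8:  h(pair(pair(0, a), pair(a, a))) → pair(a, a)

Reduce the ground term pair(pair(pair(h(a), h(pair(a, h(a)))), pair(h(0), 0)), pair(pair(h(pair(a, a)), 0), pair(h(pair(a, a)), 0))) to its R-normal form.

pair(pair(pair(0, 0), pair(a, 0)), pair(pair(a, 0), pair(a, 0)))

1. pair(pair(pair(h(a), h(pair(a, h(a)))), pair(h(0), 0)), pair(pair(h(pair(a, a)), 0), pair(h(pair(a, a)), 0)))  →  pair(pair(pair(0, h(pair(a, h(a)))), pair(h(0), 0)), pair(pair(h(pair(a, a)), 0), pair(h(pair(a, a)), 0)))   [R3 at 1.1.1]
2. pair(pair(pair(0, h(pair(a, h(a)))), pair(h(0), 0)), pair(pair(h(pair(a, a)), 0), pair(h(pair(a, a)), 0)))  →  pair(pair(pair(0, h(a)), pair(h(0), 0)), pair(pair(h(pair(a, a)), 0), pair(h(pair(a, a)), 0)))   [R5 at 1.1.2]
3. pair(pair(pair(0, h(a)), pair(h(0), 0)), pair(pair(h(pair(a, a)), 0), pair(h(pair(a, a)), 0)))  →  pair(pair(pair(0, 0), pair(h(0), 0)), pair(pair(h(pair(a, a)), 0), pair(h(pair(a, a)), 0)))   [R3 at 1.1.2]
4. pair(pair(pair(0, 0), pair(h(0), 0)), pair(pair(h(pair(a, a)), 0), pair(h(pair(a, a)), 0)))  →  pair(pair(pair(0, 0), pair(a, 0)), pair(pair(h(pair(a, a)), 0), pair(h(pair(a, a)), 0)))   [R2 at 1.2.1]
5. pair(pair(pair(0, 0), pair(a, 0)), pair(pair(h(pair(a, a)), 0), pair(h(pair(a, a)), 0)))  →  pair(pair(pair(0, 0), pair(a, 0)), pair(pair(a, 0), pair(h(pair(a, a)), 0)))   [R5 at 2.1.1]
6. pair(pair(pair(0, 0), pair(a, 0)), pair(pair(a, 0), pair(h(pair(a, a)), 0)))  →  pair(pair(pair(0, 0), pair(a, 0)), pair(pair(a, 0), pair(a, 0)))   [R5 at 2.2.1]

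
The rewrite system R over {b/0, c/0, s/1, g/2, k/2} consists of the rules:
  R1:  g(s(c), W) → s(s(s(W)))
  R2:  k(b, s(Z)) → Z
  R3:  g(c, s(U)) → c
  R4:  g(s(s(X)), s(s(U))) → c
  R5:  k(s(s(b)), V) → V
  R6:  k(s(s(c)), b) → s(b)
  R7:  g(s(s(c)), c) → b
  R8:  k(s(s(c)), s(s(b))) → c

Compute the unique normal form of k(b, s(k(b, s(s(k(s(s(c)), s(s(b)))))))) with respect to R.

1. k(b, s(k(b, s(s(k(s(s(c)), s(s(b))))))))  →  k(b, s(s(k(s(s(c)), s(s(b))))))   [R2 at ε]
2. k(b, s(s(k(s(s(c)), s(s(b))))))  →  s(k(s(s(c)), s(s(b))))   [R2 at ε]
3. s(k(s(s(c)), s(s(b))))  →  s(c)   [R8 at 1]

s(c)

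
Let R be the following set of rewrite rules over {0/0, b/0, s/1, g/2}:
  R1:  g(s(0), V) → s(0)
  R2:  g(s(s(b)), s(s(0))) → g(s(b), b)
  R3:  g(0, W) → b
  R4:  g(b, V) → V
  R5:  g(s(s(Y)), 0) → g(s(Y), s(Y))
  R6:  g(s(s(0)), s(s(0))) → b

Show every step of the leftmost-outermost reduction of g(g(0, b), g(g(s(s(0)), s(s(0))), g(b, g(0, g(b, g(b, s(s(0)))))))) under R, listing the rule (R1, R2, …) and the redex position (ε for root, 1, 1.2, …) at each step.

1. g(g(0, b), g(g(s(s(0)), s(s(0))), g(b, g(0, g(b, g(b, s(s(0))))))))  →  g(b, g(g(s(s(0)), s(s(0))), g(b, g(0, g(b, g(b, s(s(0))))))))   [R3 at 1]
2. g(b, g(g(s(s(0)), s(s(0))), g(b, g(0, g(b, g(b, s(s(0))))))))  →  g(g(s(s(0)), s(s(0))), g(b, g(0, g(b, g(b, s(s(0)))))))   [R4 at ε]
3. g(g(s(s(0)), s(s(0))), g(b, g(0, g(b, g(b, s(s(0)))))))  →  g(b, g(b, g(0, g(b, g(b, s(s(0)))))))   [R6 at 1]
4. g(b, g(b, g(0, g(b, g(b, s(s(0)))))))  →  g(b, g(0, g(b, g(b, s(s(0))))))   [R4 at ε]
5. g(b, g(0, g(b, g(b, s(s(0))))))  →  g(0, g(b, g(b, s(s(0)))))   [R4 at ε]
6. g(0, g(b, g(b, s(s(0)))))  →  b   [R3 at ε]

b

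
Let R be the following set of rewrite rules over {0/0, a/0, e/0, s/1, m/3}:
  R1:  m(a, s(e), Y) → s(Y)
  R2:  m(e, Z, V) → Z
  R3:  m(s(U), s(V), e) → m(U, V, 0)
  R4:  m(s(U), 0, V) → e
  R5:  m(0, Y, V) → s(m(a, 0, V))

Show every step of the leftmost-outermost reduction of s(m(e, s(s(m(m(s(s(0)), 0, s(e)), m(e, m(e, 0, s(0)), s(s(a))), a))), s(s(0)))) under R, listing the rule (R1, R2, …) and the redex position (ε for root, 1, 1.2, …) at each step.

1. s(m(e, s(s(m(m(s(s(0)), 0, s(e)), m(e, m(e, 0, s(0)), s(s(a))), a))), s(s(0))))  →  s(s(s(m(m(s(s(0)), 0, s(e)), m(e, m(e, 0, s(0)), s(s(a))), a))))   [R2 at 1]
2. s(s(s(m(m(s(s(0)), 0, s(e)), m(e, m(e, 0, s(0)), s(s(a))), a))))  →  s(s(s(m(e, m(e, m(e, 0, s(0)), s(s(a))), a))))   [R4 at 1.1.1.1]
3. s(s(s(m(e, m(e, m(e, 0, s(0)), s(s(a))), a))))  →  s(s(s(m(e, m(e, 0, s(0)), s(s(a))))))   [R2 at 1.1.1]
4. s(s(s(m(e, m(e, 0, s(0)), s(s(a))))))  →  s(s(s(m(e, 0, s(0)))))   [R2 at 1.1.1]
5. s(s(s(m(e, 0, s(0)))))  →  s(s(s(0)))   [R2 at 1.1.1]

s(s(s(0)))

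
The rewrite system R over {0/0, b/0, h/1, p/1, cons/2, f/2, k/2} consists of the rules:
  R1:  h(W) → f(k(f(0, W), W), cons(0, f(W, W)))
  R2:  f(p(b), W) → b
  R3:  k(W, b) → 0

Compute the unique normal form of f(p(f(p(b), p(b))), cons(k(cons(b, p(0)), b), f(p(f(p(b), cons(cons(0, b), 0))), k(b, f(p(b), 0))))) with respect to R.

1. f(p(f(p(b), p(b))), cons(k(cons(b, p(0)), b), f(p(f(p(b), cons(cons(0, b), 0))), k(b, f(p(b), 0)))))  →  f(p(b), cons(k(cons(b, p(0)), b), f(p(f(p(b), cons(cons(0, b), 0))), k(b, f(p(b), 0)))))   [R2 at 1.1]
2. f(p(b), cons(k(cons(b, p(0)), b), f(p(f(p(b), cons(cons(0, b), 0))), k(b, f(p(b), 0)))))  →  b   [R2 at ε]

b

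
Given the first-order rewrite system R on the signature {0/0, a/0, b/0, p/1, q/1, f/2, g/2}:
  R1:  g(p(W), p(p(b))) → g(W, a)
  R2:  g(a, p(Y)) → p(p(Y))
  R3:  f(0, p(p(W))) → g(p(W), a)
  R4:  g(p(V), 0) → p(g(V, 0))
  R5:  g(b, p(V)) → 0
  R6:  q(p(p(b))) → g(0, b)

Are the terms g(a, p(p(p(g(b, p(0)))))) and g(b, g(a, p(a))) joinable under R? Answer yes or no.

no — NF(t₁) = p(p(p(p(0)))), NF(t₂) = 0

Reduce t₁ = g(a, p(p(p(g(b, p(0)))))):
1. g(a, p(p(p(g(b, p(0))))))  →  p(p(p(p(g(b, p(0))))))   [R2 at ε]
2. p(p(p(p(g(b, p(0))))))  →  p(p(p(p(0))))   [R5 at 1.1.1.1]

Reduce t₂ = g(b, g(a, p(a))):
1. g(b, g(a, p(a)))  →  g(b, p(p(a)))   [R2 at 2]
2. g(b, p(p(a)))  →  0   [R5 at ε]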